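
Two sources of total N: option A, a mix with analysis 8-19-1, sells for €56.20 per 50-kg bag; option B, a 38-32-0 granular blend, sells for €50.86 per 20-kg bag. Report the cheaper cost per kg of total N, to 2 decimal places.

option A: N per bag = 50 × 8% = 4 kg; cost = 56.20 / 4 = €14.0500/kg N.
option B: N per bag = 20 × 38% = 7.6 kg; cost = 50.86 / 7.6 = €6.6921/kg N.
option B is cheaper.

€6.69 per kg N (option B)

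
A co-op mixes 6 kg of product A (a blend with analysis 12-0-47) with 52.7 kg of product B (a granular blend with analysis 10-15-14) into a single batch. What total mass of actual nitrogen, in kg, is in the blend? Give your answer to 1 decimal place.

6.0 kg N

N mass = 12%×6 + 10%×52.7 = 5.99 kg.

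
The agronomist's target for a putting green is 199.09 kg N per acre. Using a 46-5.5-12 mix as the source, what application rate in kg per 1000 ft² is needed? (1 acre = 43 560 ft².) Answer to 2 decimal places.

9.94 kg of product per thousand sq ft

Product per acre = 199.09 / 46% = 432.804 kg.
Convert to per 1000 ft²: 432.804 × 0.0229568 = 9.93582 kg.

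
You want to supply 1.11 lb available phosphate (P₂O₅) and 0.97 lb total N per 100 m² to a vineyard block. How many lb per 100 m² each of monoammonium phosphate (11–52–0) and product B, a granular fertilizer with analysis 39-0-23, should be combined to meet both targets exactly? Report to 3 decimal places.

2.135 lb monoammonium phosphate, 1.885 lb product B

Per-100 m² balance (a = monoammonium phosphate, b = product B):
P₂O₅: 0.52·a + 0·b = 1.11
N: 0.11·a + 0.39·b = 0.97
Solving simultaneously: a = 2.13462, b = 1.88511.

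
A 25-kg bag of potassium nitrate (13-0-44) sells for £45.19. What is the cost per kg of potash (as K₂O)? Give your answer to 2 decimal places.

£4.11 per kg K₂O

K₂O in bag = 25 × 44% = 11 kg.
Cost per kg K₂O = £45.19 / 11 = £4.1082.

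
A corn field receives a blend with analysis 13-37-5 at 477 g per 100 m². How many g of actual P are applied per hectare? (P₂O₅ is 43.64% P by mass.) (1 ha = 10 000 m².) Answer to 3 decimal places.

7702.024 g P per hectare

P₂O₅ per 100 m² = 477 × 37% = 176.49 g.
Elemental P = 176.49 × 0.4364 = 77.0202 g per 100 m².
Convert to per hectare: 77.0202 × 100 = 7702.0236 g.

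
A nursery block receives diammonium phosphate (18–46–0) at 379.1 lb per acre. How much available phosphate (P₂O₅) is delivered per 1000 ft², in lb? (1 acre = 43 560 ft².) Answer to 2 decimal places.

P₂O₅ per acre = 379.1 × 46% = 174.386 lb.
Convert to per 1000 ft²: 174.386 × 0.0229568 = 4.00335 lb.

4.00 lb P₂O₅ per thousand sq ft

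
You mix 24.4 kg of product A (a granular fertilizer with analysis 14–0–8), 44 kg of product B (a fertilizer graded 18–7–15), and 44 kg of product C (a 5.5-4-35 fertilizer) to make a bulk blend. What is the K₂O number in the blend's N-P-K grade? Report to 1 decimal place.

Total mass = 24.4 + 44 + 44 = 112.4 kg.
K₂O mass = 8%×24.4 + 15%×44 + 35%×44 = 23.952 kg.
% K₂O = 23.952 / 112.4 = 21.3096%.

21.3% K₂O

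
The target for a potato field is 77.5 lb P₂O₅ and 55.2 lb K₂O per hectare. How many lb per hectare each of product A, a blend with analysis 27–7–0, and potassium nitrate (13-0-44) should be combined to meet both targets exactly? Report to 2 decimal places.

With a, b = lb per hectare of product A and potassium nitrate:
P₂O₅: 0.07·a + 0·b = 77.5
K₂O: 0·a + 0.44·b = 55.2
Solving simultaneously: a = 1107.143, b = 125.4545.

1107.14 lb product A, 125.45 lb potassium nitrate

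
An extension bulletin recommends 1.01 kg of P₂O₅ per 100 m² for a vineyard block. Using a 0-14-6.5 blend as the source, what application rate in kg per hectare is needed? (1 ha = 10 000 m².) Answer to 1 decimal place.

Product per 100 m² = 1.01 / 14% = 7.21429 kg.
Convert to per hectare: 7.21429 × 100 = 721.429 kg.

721.4 kg of product per hectare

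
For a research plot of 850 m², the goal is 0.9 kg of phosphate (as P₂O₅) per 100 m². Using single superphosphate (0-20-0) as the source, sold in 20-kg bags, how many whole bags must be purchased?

Product per 100 m² = 0.9 / 20% = 4.5 kg.
Total product = 4.5 × 850 / 100 = 38.25 kg.
Bags = ⌈38.25 / 20⌉ = 2.

2 bags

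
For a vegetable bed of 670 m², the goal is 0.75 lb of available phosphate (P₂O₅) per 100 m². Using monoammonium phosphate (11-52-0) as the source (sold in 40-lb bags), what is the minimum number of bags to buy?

1 bags

Product per 100 m² = 0.75 / 52% = 1.44231 lb.
Total product = 1.44231 × 670 / 100 = 9.66346 lb.
Bags = ⌈9.66346 / 40⌉ = 1.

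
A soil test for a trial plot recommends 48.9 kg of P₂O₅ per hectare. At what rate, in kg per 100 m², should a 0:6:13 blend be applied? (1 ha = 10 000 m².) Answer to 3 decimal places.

Product per hectare = 48.9 / 6% = 815 kg.
Convert to per 100 m²: 815 × 0.01 = 8.15 kg.

8.150 kg of product per hundred sq m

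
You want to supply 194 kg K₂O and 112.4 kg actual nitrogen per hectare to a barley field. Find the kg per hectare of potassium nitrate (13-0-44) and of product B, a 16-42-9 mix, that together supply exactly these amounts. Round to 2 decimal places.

With a, b = kg per hectare of potassium nitrate and product B:
K₂O: 0.44·a + 0.09·b = 194
N: 0.13·a + 0.16·b = 112.4
From row1: a = (194 − 0.09·b) / 0.44.
Into row2: 0.13·(194 − 0.09·b)/0.44 + 0.16·b = 112.4 → b = 412.879, a = 356.457.

356.46 kg potassium nitrate, 412.88 kg product B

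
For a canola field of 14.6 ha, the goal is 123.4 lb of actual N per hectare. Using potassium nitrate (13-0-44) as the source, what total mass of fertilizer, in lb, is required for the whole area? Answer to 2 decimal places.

Product per hectare = 123.4 / 13% = 949.231 lb.
Total product = 949.231 × 14.6 = 13858.769 lb.

13858.77 lb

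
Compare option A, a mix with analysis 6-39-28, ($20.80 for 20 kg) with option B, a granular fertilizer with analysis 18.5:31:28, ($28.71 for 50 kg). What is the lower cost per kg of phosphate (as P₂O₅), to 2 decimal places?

$1.85 per kg P₂O₅ (option B)

option A: P₂O₅ per bag = 20 × 39% = 7.8 kg; cost = 20.80 / 7.8 = $2.6667/kg P₂O₅.
option B: P₂O₅ per bag = 50 × 31% = 15.5 kg; cost = 28.71 / 15.5 = $1.8523/kg P₂O₅.
option B is cheaper.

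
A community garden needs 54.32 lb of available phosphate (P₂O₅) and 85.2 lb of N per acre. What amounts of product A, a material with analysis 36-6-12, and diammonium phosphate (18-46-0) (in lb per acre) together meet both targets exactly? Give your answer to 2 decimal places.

190.02 lb product A, 93.30 lb diammonium phosphate

With a, b = lb per acre of product A and diammonium phosphate:
P₂O₅: 0.06·a + 0.46·b = 54.32
N: 0.36·a + 0.18·b = 85.2
Solving simultaneously: a = 190.016, b = 93.3023.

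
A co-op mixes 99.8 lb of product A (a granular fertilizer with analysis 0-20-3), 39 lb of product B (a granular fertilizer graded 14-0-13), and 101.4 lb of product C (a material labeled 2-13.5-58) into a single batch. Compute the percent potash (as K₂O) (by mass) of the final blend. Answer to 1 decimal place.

27.8% K₂O

Total mass = 99.8 + 39 + 101.4 = 240.2 lb.
K₂O mass = 3%×99.8 + 13%×39 + 58%×101.4 = 66.876 lb.
% K₂O = 66.876 / 240.2 = 27.8418%.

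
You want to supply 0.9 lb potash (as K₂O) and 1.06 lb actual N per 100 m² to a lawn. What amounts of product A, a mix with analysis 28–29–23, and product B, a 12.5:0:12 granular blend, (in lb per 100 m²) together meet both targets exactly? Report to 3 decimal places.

Per-100 m² balance (a = product A, b = product B):
K₂O: 0.23·a + 0.12·b = 0.9
N: 0.28·a + 0.125·b = 1.06
From row1: a = (0.9 − 0.12·b) / 0.23.
Into row2: 0.28·(0.9 − 0.12·b)/0.23 + 0.125·b = 1.06 → b = 1.69072, a = 3.03093.

3.031 lb product A, 1.691 lb product B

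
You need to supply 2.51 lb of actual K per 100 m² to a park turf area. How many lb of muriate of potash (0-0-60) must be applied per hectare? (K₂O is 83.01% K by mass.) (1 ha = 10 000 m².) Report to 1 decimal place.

As K₂O: 2.51 / 0.8301 = 3.02373 lb per 100 m².
Product per 100 m² = 3.02373 / 60% = 5.03955 lb.
Convert to per hectare: 5.03955 × 100 = 503.955 lb.

504.0 lb of product per hectare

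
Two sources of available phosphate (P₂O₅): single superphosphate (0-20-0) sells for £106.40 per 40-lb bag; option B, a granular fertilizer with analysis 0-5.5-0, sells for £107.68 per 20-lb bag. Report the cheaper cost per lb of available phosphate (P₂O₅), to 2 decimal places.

single superphosphate: P₂O₅ per bag = 40 × 20% = 8 lb; cost = 106.40 / 8 = £13.3000/lb P₂O₅.
option B: P₂O₅ per bag = 20 × 5.5% = 1.1 lb; cost = 107.68 / 1.1 = £97.8909/lb P₂O₅.
single superphosphate is cheaper.

£13.30 per lb P₂O₅ (single superphosphate)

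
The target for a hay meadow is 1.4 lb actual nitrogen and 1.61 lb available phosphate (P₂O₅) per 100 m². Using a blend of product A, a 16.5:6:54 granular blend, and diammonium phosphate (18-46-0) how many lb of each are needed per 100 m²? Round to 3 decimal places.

5.441 lb product A, 2.790 lb diammonium phosphate

With a, b = lb per 100 m² of product A and diammonium phosphate:
N: 0.165·a + 0.18·b = 1.4
P₂O₅: 0.06·a + 0.46·b = 1.61
Solving simultaneously: a = 5.44086, b = 2.79032.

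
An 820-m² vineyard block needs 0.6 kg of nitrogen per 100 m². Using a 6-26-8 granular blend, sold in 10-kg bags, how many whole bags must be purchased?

Product per 100 m² = 0.6 / 6% = 10 kg.
Total product = 10 × 820 / 100 = 82 kg.
Bags = ⌈82 / 10⌉ = 9.

9 bags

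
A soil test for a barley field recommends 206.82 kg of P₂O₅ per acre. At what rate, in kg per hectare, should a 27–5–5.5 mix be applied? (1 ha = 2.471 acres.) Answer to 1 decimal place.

Product per acre = 206.82 / 5% = 4136.4 kg.
Convert to per hectare: 4136.4 × 2.471 = 10221.04 kg.

10221.0 kg of product per hectare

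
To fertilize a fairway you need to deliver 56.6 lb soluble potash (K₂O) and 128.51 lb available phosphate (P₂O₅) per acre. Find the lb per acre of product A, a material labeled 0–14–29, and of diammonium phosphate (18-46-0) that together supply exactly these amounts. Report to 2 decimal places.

195.17 lb product A, 219.97 lb diammonium phosphate

With a, b = lb per acre of product A and diammonium phosphate:
K₂O: 0.29·a + 0·b = 56.6
P₂O₅: 0.14·a + 0.46·b = 128.51
Solving simultaneously: a = 195.172, b = 219.969.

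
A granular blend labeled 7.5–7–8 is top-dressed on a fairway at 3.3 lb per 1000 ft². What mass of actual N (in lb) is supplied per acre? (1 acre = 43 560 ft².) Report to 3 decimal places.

nitrogen per 1000 ft² = 3.3 × 7.5% = 0.2475 lb.
Convert to per acre: 0.2475 × 43.56 = 10.7811 lb.

10.781 lb N per acre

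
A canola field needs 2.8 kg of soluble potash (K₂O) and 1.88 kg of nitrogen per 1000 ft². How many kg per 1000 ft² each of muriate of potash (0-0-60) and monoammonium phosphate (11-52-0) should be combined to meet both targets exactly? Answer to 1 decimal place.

Per-1000 ft² balance (a = muriate of potash, b = monoammonium phosphate):
K₂O: 0.6·a + 0·b = 2.8
N: 0·a + 0.11·b = 1.88
Solving simultaneously: a = 4.66667, b = 17.0909.

4.7 kg muriate of potash, 17.1 kg monoammonium phosphate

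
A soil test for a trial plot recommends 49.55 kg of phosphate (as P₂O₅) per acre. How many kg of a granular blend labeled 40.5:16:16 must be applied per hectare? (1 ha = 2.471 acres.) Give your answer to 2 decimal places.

765.24 kg of product per hectare

Product per acre = 49.55 / 16% = 309.688 kg.
Convert to per hectare: 309.688 × 2.471 = 765.238 kg.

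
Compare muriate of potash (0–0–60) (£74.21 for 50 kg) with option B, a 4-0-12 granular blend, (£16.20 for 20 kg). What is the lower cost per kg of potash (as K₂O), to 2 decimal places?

muriate of potash: K₂O per bag = 50 × 60% = 30 kg; cost = 74.21 / 30 = £2.4737/kg K₂O.
option B: K₂O per bag = 20 × 12% = 2.4 kg; cost = 16.20 / 2.4 = £6.7500/kg K₂O.
muriate of potash is cheaper.

£2.47 per kg K₂O (muriate of potash)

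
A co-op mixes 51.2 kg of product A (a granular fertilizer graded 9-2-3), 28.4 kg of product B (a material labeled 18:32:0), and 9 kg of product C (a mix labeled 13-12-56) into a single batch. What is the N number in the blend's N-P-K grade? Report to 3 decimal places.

Total mass = 51.2 + 28.4 + 9 = 88.6 kg.
N mass = 9%×51.2 + 18%×28.4 + 13%×9 = 10.89 kg.
% N = 10.89 / 88.6 = 12.2912%.

12.291% N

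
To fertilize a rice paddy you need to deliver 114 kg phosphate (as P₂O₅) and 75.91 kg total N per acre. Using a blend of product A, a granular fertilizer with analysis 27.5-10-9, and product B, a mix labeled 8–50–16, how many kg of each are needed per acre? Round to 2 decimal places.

Let a = kg of product A, b = kg of product B (per acre).
P₂O₅: 0.1·a + 0.5·b = 114
N: 0.275·a + 0.08·b = 75.91
Solving simultaneously: a = 222.664, b = 183.467.

222.66 kg product A, 183.47 kg product B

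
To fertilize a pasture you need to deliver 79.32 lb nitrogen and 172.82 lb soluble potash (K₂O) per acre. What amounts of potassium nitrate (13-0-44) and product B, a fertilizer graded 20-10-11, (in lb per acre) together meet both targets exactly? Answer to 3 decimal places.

350.594 lb potassium nitrate, 168.714 lb product B

Per-acre balance (a = potassium nitrate, b = product B):
N: 0.13·a + 0.2·b = 79.32
K₂O: 0.44·a + 0.11·b = 172.82
From row1: a = (79.32 − 0.2·b) / 0.13.
Into row2: 0.44·(79.32 − 0.2·b)/0.13 + 0.11·b = 172.82 → b = 168.7137, a = 350.5943.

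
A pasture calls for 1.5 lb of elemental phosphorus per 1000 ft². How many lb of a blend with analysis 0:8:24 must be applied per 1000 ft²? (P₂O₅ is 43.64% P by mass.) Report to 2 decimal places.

42.97 lb of product per thousand sq ft

As P₂O₅: 1.5 / 0.4364 = 3.43721 lb per 1000 ft².
Product per 1000 ft² = 3.43721 / 8% = 42.9652 lb.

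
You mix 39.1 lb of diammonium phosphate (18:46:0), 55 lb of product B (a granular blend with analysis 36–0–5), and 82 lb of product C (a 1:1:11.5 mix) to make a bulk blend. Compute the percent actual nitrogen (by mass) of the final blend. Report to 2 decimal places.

Total mass = 39.1 + 55 + 82 = 176.1 lb.
N mass = 18%×39.1 + 36%×55 + 1%×82 = 27.658 lb.
% N = 27.658 / 176.1 = 15.7058%.

15.71% N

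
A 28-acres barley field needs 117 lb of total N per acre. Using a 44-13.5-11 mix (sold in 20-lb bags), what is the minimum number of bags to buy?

Product per acre = 117 / 44% = 265.909 lb.
Total product = 265.909 × 28 = 7445.45 lb.
Bags = ⌈7445.45 / 20⌉ = 373.

373 bags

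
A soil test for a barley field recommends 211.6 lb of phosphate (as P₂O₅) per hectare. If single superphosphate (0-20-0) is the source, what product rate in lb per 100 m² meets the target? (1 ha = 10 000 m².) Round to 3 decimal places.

10.580 lb of product per hundred sq m

Product per hectare = 211.6 / 20% = 1058 lb.
Convert to per 100 m²: 1058 × 0.01 = 10.58 lb.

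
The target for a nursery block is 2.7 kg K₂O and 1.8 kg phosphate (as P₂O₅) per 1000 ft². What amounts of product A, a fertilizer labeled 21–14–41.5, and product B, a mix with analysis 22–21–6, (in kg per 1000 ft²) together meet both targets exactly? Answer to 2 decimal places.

5.83 kg product A, 4.69 kg product B

With a, b = kg per 1000 ft² of product A and product B:
K₂O: 0.415·a + 0.06·b = 2.7
P₂O₅: 0.14·a + 0.21·b = 1.8
From row1: a = (2.7 − 0.06·b) / 0.415.
Into row2: 0.14·(2.7 − 0.06·b)/0.415 + 0.21·b = 1.8 → b = 4.68571, a = 5.82857.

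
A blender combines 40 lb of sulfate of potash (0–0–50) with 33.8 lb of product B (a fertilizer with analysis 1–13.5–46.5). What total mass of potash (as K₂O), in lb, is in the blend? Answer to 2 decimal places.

35.72 lb K₂O

K₂O mass = 50%×40 + 46.5%×33.8 = 35.717 lb.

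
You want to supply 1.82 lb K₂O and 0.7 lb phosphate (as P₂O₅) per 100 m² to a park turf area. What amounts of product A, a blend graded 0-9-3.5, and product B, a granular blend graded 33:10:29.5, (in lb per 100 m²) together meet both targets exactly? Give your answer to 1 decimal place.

Per-100 m² balance (a = product A, b = product B):
K₂O: 0.035·a + 0.295·b = 1.82
P₂O₅: 0.09·a + 0.1·b = 0.7
Eliminate a: (row1) − 0.035/0.09·(row2) → 0.256111·b = 1.54778, so b = 6.04338.
Back-substitute: a = (1.82 − 0.295·6.04338) / 0.035 = 1.06291.

1.1 lb product A, 6.0 lb product B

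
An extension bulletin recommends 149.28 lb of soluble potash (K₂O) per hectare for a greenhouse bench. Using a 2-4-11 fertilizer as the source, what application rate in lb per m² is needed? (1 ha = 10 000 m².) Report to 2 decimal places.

Product per hectare = 149.28 / 11% = 1357.09 lb.
Convert to per m²: 1357.09 × 0.0001 = 0.135709 lb.

0.14 lb of product per sq m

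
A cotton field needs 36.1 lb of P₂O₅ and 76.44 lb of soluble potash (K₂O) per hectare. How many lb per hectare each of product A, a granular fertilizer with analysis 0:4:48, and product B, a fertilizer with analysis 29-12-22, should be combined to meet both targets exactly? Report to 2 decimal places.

Let a = lb of product A, b = lb of product B (per hectare).
P₂O₅: 0.04·a + 0.12·b = 36.1
K₂O: 0.48·a + 0.22·b = 76.44
Solving simultaneously: a = 25.2213, b = 292.426.

25.22 lb product A, 292.43 lb product B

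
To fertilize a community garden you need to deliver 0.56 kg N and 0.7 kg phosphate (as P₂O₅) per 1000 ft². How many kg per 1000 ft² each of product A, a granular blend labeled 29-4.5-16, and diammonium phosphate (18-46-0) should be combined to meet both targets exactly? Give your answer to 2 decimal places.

1.05 kg product A, 1.42 kg diammonium phosphate

With a, b = kg per 1000 ft² of product A and diammonium phosphate:
N: 0.29·a + 0.18·b = 0.56
P₂O₅: 0.045·a + 0.46·b = 0.7
Eliminate a: (row1) − 0.29/0.045·(row2) → -2.78444·b = -3.95111, so b = 1.41899.
Back-substitute: a = (0.56 − 0.18·1.41899) / 0.29 = 1.05028.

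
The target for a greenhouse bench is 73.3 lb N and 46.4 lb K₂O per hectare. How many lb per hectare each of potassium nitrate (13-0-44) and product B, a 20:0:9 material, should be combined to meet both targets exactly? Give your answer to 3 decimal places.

Per-hectare balance (a = potassium nitrate, b = product B):
N: 0.13·a + 0.2·b = 73.3
K₂O: 0.44·a + 0.09·b = 46.4
Solving simultaneously: a = 35.1638, b = 343.6435.

35.164 lb potassium nitrate, 343.644 lb product B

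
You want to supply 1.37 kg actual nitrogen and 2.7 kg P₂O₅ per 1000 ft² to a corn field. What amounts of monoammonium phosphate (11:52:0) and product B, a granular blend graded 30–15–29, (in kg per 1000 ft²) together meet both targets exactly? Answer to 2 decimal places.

4.33 kg monoammonium phosphate, 2.98 kg product B

Let a = kg of monoammonium phosphate, b = kg of product B (per 1000 ft²).
N: 0.11·a + 0.3·b = 1.37
P₂O₅: 0.52·a + 0.15·b = 2.7
From row1: a = (1.37 − 0.3·b) / 0.11.
Into row2: 0.52·(1.37 − 0.3·b)/0.11 + 0.15·b = 2.7 → b = 2.97778, a = 4.33333.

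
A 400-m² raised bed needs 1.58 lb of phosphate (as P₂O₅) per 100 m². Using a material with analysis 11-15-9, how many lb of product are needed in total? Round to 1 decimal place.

42.1 lb

Product per 100 m² = 1.58 / 15% = 10.5333 lb.
Total product = 10.5333 × 400 / 100 = 42.1333 lb.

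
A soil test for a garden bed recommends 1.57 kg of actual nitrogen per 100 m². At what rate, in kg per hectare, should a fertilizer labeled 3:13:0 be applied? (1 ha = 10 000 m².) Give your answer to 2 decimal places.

5233.33 kg of product per hectare

Product per 100 m² = 1.57 / 3% = 52.3333 kg.
Convert to per hectare: 52.3333 × 100 = 5233.333 kg.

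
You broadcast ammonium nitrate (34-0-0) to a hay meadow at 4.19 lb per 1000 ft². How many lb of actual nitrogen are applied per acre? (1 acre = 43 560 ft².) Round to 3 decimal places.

62.056 lb N per acre

nitrogen per 1000 ft² = 4.19 × 34% = 1.4246 lb.
Convert to per acre: 1.4246 × 43.56 = 62.0556 lb.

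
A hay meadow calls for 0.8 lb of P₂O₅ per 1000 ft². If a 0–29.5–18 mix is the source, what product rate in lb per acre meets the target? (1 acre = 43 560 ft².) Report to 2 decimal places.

Product per 1000 ft² = 0.8 / 29.5% = 2.71186 lb.
Convert to per acre: 2.71186 × 43.56 = 118.129 lb.

118.13 lb of product per acre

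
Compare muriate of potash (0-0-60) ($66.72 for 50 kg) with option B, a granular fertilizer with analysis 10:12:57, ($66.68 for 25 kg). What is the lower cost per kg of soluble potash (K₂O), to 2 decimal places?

muriate of potash: K₂O per bag = 50 × 60% = 30 kg; cost = 66.72 / 30 = $2.2240/kg K₂O.
option B: K₂O per bag = 25 × 57% = 14.25 kg; cost = 66.68 / 14.25 = $4.6793/kg K₂O.
muriate of potash is cheaper.

$2.22 per kg K₂O (muriate of potash)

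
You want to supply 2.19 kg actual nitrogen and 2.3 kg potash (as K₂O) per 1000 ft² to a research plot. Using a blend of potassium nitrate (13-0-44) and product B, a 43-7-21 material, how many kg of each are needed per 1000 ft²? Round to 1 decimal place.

Let a = kg of potassium nitrate, b = kg of product B (per 1000 ft²).
N: 0.13·a + 0.43·b = 2.19
K₂O: 0.44·a + 0.21·b = 2.3
From row1: a = (2.19 − 0.43·b) / 0.13.
Into row2: 0.44·(2.19 − 0.43·b)/0.13 + 0.21·b = 2.3 → b = 4.105, a = 3.26807.

3.3 kg potassium nitrate, 4.1 kg product B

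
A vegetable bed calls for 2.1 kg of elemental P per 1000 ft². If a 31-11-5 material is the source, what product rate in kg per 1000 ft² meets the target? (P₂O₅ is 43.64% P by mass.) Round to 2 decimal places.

As P₂O₅: 2.1 / 0.4364 = 4.8121 kg per 1000 ft².
Product per 1000 ft² = 4.8121 / 11% = 43.7464 kg.

43.75 kg of product per thousand sq ft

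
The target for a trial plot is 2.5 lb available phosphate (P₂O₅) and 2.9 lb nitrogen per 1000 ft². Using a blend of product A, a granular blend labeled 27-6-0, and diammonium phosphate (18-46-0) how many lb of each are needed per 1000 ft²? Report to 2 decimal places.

Let a = lb of product A, b = lb of diammonium phosphate (per 1000 ft²).
P₂O₅: 0.06·a + 0.46·b = 2.5
N: 0.27·a + 0.18·b = 2.9
Eliminate b: (row1) − 0.46/0.18·(row2) → -0.63·a = -4.91111, so a = 7.79541.
Then b = (2.9 − 0.27·7.79541) / 0.18 = 4.41799.

7.80 lb product A, 4.42 lb diammonium phosphate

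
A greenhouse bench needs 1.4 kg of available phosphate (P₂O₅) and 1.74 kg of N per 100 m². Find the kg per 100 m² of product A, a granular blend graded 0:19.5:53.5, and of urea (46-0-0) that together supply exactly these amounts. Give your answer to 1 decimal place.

7.2 kg product A, 3.8 kg urea

Let a = kg of product A, b = kg of urea (per 100 m²).
P₂O₅: 0.195·a + 0·b = 1.4
N: 0·a + 0.46·b = 1.74
Solving simultaneously: a = 7.17949, b = 3.78261.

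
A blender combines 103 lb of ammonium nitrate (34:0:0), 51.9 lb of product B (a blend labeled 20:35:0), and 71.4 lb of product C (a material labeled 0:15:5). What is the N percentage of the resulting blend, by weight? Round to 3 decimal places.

Total mass = 103 + 51.9 + 71.4 = 226.3 lb.
N mass = 34%×103 + 20%×51.9 + 0%×71.4 = 45.4 lb.
% N = 45.4 / 226.3 = 20.0619%.

20.062% N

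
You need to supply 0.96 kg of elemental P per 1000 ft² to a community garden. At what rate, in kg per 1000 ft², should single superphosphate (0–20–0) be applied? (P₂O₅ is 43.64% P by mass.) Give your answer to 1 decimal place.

11.0 kg of product per thousand sq ft

As P₂O₅: 0.96 / 0.4364 = 2.19982 kg per 1000 ft².
Product per 1000 ft² = 2.19982 / 20% = 10.9991 kg.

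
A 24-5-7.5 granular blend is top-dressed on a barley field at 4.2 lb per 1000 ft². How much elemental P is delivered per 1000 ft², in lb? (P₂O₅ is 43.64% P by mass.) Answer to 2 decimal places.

P₂O₅ per 1000 ft² = 4.2 × 5% = 0.21 lb.
Elemental P = 0.21 × 0.4364 = 0.091644 lb per 1000 ft².

0.09 lb P per thousand sq ft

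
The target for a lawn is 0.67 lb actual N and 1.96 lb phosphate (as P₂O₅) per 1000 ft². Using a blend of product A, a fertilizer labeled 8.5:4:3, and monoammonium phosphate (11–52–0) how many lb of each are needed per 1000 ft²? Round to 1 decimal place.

3.3 lb product A, 3.5 lb monoammonium phosphate

Per-1000 ft² balance (a = product A, b = monoammonium phosphate):
N: 0.085·a + 0.11·b = 0.67
P₂O₅: 0.04·a + 0.52·b = 1.96
Solving simultaneously: a = 3.33668, b = 3.51256.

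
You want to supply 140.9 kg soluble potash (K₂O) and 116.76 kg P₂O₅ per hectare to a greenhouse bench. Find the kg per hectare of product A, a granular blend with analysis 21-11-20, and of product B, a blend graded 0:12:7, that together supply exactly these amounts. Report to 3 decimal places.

535.877 kg product A, 481.779 kg product B

Let a = kg of product A, b = kg of product B (per hectare).
K₂O: 0.2·a + 0.07·b = 140.9
P₂O₅: 0.11·a + 0.12·b = 116.76
Solving simultaneously: a = 535.8773, b = 481.7791.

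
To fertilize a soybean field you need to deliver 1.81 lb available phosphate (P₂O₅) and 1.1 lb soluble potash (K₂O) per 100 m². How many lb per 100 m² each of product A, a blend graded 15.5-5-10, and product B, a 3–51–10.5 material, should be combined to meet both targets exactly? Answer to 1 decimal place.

Let a = lb of product A, b = lb of product B (per 100 m²).
P₂O₅: 0.05·a + 0.51·b = 1.81
K₂O: 0.1·a + 0.105·b = 1.1
Solving simultaneously: a = 8.1082, b = 2.7541.

8.1 lb product A, 2.8 lb product B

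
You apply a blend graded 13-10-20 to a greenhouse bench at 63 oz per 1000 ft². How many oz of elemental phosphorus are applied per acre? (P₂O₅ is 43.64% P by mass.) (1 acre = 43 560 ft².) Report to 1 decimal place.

P₂O₅ per 1000 ft² = 63 × 10% = 6.3 oz.
Elemental P = 6.3 × 0.4364 = 2.74932 oz per 1000 ft².
Convert to per acre: 2.74932 × 43.56 = 119.76 oz.

119.8 oz P per acre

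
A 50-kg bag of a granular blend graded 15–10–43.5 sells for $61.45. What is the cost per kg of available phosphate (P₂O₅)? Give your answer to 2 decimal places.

$12.29 per kg P₂O₅

P₂O₅ in bag = 50 × 10% = 5 kg.
Cost per kg P₂O₅ = $61.45 / 5 = $12.2900.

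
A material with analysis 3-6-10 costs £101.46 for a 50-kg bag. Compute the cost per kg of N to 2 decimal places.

£67.64 per kg N

N in bag = 50 × 3% = 1.5 kg.
Cost per kg N = £101.46 / 1.5 = £67.6400.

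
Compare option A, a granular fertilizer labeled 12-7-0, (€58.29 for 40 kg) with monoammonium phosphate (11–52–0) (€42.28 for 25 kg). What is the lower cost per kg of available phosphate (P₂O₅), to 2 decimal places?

option A: P₂O₅ per bag = 40 × 7% = 2.8 kg; cost = 58.29 / 2.8 = €20.8179/kg P₂O₅.
monoammonium phosphate: P₂O₅ per bag = 25 × 52% = 13 kg; cost = 42.28 / 13 = €3.2523/kg P₂O₅.
monoammonium phosphate is cheaper.

€3.25 per kg P₂O₅ (monoammonium phosphate)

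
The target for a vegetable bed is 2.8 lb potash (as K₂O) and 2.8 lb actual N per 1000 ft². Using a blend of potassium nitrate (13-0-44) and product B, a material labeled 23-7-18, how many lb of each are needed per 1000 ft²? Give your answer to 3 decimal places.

Per-1000 ft² balance (a = potassium nitrate, b = product B):
K₂O: 0.44·a + 0.18·b = 2.8
N: 0.13·a + 0.23·b = 2.8
Eliminate b: (row1) − 0.18/0.23·(row2) → 0.338261·a = 0.608696, so a = 1.79949.
Then b = (2.8 − 0.13·1.79949) / 0.23 = 11.1568.

1.799 lb potassium nitrate, 11.157 lb product B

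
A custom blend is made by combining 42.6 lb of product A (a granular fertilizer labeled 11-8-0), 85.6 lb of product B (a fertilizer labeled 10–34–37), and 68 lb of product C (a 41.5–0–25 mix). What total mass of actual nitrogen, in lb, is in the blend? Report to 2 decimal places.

N mass = 11%×42.6 + 10%×85.6 + 41.5%×68 = 41.466 lb.

41.47 lb N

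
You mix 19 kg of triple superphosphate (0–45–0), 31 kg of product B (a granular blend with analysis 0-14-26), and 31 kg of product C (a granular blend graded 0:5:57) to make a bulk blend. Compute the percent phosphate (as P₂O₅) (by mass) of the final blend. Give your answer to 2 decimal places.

Total mass = 19 + 31 + 31 = 81 kg.
P₂O₅ mass = 45%×19 + 14%×31 + 5%×31 = 14.44 kg.
% P₂O₅ = 14.44 / 81 = 17.8272%.

17.83% P₂O₅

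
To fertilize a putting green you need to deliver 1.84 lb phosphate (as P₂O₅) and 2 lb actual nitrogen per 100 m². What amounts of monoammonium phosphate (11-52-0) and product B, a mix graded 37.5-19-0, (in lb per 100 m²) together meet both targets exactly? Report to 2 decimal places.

1.78 lb monoammonium phosphate, 4.81 lb product B

Per-100 m² balance (a = monoammonium phosphate, b = product B):
P₂O₅: 0.52·a + 0.19·b = 1.84
N: 0.11·a + 0.375·b = 2
Eliminate a: (row1) − 0.52/0.11·(row2) → -1.58273·b = -7.61455, so b = 4.81103.
Back-substitute: a = (1.84 − 0.19·4.81103) / 0.52 = 1.78059.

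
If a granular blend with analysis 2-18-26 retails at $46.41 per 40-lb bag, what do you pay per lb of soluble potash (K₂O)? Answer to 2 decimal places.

$4.46 per lb K₂O

K₂O in bag = 40 × 26% = 10.4 lb.
Cost per lb K₂O = $46.41 / 10.4 = $4.4625.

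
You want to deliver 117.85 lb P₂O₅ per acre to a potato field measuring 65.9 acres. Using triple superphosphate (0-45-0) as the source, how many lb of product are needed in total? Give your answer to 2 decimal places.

Product per acre = 117.85 / 45% = 261.889 lb.
Total product = 261.889 × 65.9 = 17258.478 lb.

17258.48 lb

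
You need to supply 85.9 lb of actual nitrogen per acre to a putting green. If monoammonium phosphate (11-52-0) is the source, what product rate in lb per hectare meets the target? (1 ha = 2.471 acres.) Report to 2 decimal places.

1929.63 lb of product per hectare

Product per acre = 85.9 / 11% = 780.909 lb.
Convert to per hectare: 780.909 × 2.471 = 1929.626 lb.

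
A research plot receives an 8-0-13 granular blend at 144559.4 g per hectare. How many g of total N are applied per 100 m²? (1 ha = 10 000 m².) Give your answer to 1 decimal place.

115.6 g N per hundred sq m

nitrogen per hectare = 144559.4 × 8% = 11564.8 g.
Convert to per 100 m²: 11564.8 × 0.01 = 115.648 g.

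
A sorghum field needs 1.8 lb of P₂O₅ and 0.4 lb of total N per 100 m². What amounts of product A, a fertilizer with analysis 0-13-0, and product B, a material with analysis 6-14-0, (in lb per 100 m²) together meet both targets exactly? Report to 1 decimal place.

6.7 lb product A, 6.7 lb product B

With a, b = lb per 100 m² of product A and product B:
P₂O₅: 0.13·a + 0.14·b = 1.8
N: 0·a + 0.06·b = 0.4
Solving simultaneously: a = 6.66667, b = 6.66667.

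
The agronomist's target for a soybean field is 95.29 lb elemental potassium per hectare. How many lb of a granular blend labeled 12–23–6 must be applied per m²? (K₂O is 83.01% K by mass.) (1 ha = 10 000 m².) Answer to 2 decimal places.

0.19 lb of product per sq m

As K₂O: 95.29 / 0.8301 = 114.793 lb per hectare.
Product per hectare = 114.793 / 6% = 1913.22 lb.
Convert to per m²: 1913.22 × 0.0001 = 0.191322 lb.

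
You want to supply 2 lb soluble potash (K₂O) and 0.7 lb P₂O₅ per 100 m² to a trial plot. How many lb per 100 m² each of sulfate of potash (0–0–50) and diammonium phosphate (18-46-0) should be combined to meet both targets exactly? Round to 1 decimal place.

4.0 lb sulfate of potash, 1.5 lb diammonium phosphate

With a, b = lb per 100 m² of sulfate of potash and diammonium phosphate:
K₂O: 0.5·a + 0·b = 2
P₂O₅: 0·a + 0.46·b = 0.7
Solving simultaneously: a = 4, b = 1.52174.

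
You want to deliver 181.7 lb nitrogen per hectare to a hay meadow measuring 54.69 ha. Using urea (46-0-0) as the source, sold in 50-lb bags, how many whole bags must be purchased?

Product per hectare = 181.7 / 46% = 395 lb.
Total product = 395 × 54.69 = 21602.5 lb.
Bags = ⌈21602.5 / 50⌉ = 433.

433 bags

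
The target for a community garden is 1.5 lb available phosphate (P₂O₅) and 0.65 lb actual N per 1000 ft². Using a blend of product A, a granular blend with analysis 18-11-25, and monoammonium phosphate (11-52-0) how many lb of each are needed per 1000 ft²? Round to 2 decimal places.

2.12 lb product A, 2.44 lb monoammonium phosphate

Let a = lb of product A, b = lb of monoammonium phosphate (per 1000 ft²).
P₂O₅: 0.11·a + 0.52·b = 1.5
N: 0.18·a + 0.11·b = 0.65
Solving simultaneously: a = 2.1227, b = 2.43558.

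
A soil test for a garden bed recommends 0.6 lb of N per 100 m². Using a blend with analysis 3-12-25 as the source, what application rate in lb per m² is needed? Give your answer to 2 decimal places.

0.20 lb of product per sq m

Product per 100 m² = 0.6 / 3% = 20 lb.
Convert to per m²: 20 × 0.01 = 0.2 lb.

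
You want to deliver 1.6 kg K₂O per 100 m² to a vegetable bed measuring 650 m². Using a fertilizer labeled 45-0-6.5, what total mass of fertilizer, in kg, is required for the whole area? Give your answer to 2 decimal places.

160.00 kg

Product per 100 m² = 1.6 / 6.5% = 24.6154 kg.
Total product = 24.6154 × 650 / 100 = 160 kg.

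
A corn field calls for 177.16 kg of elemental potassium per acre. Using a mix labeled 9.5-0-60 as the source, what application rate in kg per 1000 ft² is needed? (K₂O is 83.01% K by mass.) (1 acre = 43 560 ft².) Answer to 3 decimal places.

As K₂O: 177.16 / 0.8301 = 213.42 kg per acre.
Product per acre = 213.42 / 60% = 355.7 kg.
Convert to per 1000 ft²: 355.7 × 0.0229568 = 8.16575 kg.

8.166 kg of product per thousand sq ft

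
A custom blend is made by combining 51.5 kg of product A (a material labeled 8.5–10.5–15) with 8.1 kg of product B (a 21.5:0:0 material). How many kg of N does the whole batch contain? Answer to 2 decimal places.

N mass = 8.5%×51.5 + 21.5%×8.1 = 6.119 kg.

6.12 kg N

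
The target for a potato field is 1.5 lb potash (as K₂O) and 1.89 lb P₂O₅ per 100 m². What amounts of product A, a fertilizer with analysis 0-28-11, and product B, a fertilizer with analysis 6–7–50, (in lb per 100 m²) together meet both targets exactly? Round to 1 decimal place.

6.3 lb product A, 1.6 lb product B

Let a = lb of product A, b = lb of product B (per 100 m²).
K₂O: 0.11·a + 0.5·b = 1.5
P₂O₅: 0.28·a + 0.07·b = 1.89
Solving simultaneously: a = 6.34921, b = 1.60317.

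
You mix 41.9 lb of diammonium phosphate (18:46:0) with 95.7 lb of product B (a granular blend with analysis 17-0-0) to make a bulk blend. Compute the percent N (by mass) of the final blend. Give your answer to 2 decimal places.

17.30% N

Total mass = 41.9 + 95.7 = 137.6 lb.
N mass = 18%×41.9 + 17%×95.7 = 23.811 lb.
% N = 23.811 / 137.6 = 17.3045%.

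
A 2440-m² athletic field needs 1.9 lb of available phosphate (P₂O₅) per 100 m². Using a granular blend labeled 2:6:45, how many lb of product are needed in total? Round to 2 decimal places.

Product per 100 m² = 1.9 / 6% = 31.6667 lb.
Total product = 31.6667 × 2440 / 100 = 772.667 lb.

772.67 lb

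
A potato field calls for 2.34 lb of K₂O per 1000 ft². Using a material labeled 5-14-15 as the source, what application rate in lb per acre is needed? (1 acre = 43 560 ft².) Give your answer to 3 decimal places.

679.536 lb of product per acre

Product per 1000 ft² = 2.34 / 15% = 15.6 lb.
Convert to per acre: 15.6 × 43.56 = 679.536 lb.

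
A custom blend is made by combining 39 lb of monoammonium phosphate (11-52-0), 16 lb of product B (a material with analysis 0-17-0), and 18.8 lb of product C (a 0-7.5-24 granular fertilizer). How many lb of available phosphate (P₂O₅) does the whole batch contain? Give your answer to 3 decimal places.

P₂O₅ mass = 52%×39 + 17%×16 + 7.5%×18.8 = 24.41 lb.

24.410 lb P₂O₅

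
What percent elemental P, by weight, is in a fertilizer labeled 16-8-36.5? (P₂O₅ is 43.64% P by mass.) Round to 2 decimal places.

%P = 8 × 0.4364 = 3.4912%.

3.49% P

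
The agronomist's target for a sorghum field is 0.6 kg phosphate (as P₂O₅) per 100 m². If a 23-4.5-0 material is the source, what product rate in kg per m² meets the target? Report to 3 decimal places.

0.133 kg of product per sq m

Product per 100 m² = 0.6 / 4.5% = 13.3333 kg.
Convert to per m²: 13.3333 × 0.01 = 0.133333 kg.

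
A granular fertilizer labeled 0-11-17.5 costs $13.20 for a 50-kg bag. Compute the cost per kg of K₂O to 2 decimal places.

K₂O in bag = 50 × 17.5% = 8.75 kg.
Cost per kg K₂O = $13.20 / 8.75 = $1.5086.

$1.51 per kg K₂O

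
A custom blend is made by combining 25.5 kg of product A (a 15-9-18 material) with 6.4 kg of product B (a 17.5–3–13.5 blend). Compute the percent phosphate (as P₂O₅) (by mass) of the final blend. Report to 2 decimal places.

7.80% P₂O₅

Total mass = 25.5 + 6.4 = 31.9 kg.
P₂O₅ mass = 9%×25.5 + 3%×6.4 = 2.487 kg.
% P₂O₅ = 2.487 / 31.9 = 7.79624%.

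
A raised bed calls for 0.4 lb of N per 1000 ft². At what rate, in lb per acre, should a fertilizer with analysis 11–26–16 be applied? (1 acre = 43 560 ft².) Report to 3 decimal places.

Product per 1000 ft² = 0.4 / 11% = 3.63636 lb.
Convert to per acre: 3.63636 × 43.56 = 158.4 lb.

158.400 lb of product per acre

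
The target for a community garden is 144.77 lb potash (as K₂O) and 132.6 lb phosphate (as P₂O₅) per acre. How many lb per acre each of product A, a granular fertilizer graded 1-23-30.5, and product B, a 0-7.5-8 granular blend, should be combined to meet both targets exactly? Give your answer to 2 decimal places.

With a, b = lb per acre of product A and product B:
K₂O: 0.305·a + 0.08·b = 144.77
P₂O₅: 0.23·a + 0.075·b = 132.6
Eliminate b: (row1) − 0.08/0.075·(row2) → 0.0596667·a = 3.33, so a = 55.8101.
Then b = (132.6 − 0.23·55.8101) / 0.075 = 1596.849.

55.81 lb product A, 1596.85 lb product B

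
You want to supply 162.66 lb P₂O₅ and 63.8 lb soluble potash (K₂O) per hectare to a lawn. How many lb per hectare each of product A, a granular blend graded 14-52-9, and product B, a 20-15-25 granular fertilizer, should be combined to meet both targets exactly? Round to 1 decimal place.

266.9 lb product A, 159.1 lb product B

Per-hectare balance (a = product A, b = product B):
P₂O₅: 0.52·a + 0.15·b = 162.66
K₂O: 0.09·a + 0.25·b = 63.8
Solving simultaneously: a = 266.91, b = 159.112.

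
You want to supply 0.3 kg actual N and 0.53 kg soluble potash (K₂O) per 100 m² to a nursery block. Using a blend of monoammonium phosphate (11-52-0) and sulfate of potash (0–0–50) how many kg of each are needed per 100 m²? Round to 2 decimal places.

With a, b = kg per 100 m² of monoammonium phosphate and sulfate of potash:
N: 0.11·a + 0·b = 0.3
K₂O: 0·a + 0.5·b = 0.53
Solving simultaneously: a = 2.72727, b = 1.06.

2.73 kg monoammonium phosphate, 1.06 kg sulfate of potash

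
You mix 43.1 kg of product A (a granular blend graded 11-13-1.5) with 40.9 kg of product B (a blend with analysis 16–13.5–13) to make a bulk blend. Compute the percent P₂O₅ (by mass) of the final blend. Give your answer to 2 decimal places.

Total mass = 43.1 + 40.9 = 84 kg.
P₂O₅ mass = 13%×43.1 + 13.5%×40.9 = 11.1245 kg.
% P₂O₅ = 11.1245 / 84 = 13.2435%.

13.24% P₂O₅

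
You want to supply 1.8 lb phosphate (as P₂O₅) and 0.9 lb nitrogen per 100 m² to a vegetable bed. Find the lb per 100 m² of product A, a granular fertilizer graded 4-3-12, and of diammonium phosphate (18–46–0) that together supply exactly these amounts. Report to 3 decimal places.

6.923 lb product A, 3.462 lb diammonium phosphate

Let a = lb of product A, b = lb of diammonium phosphate (per 100 m²).
P₂O₅: 0.03·a + 0.46·b = 1.8
N: 0.04·a + 0.18·b = 0.9
Solving simultaneously: a = 6.92308, b = 3.46154.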